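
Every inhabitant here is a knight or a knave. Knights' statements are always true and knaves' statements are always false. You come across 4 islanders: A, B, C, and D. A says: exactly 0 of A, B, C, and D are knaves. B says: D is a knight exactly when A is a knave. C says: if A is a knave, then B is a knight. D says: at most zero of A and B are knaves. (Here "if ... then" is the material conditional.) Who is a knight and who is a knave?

A is a knave, B is a knave, C is a knave, and D is a knave.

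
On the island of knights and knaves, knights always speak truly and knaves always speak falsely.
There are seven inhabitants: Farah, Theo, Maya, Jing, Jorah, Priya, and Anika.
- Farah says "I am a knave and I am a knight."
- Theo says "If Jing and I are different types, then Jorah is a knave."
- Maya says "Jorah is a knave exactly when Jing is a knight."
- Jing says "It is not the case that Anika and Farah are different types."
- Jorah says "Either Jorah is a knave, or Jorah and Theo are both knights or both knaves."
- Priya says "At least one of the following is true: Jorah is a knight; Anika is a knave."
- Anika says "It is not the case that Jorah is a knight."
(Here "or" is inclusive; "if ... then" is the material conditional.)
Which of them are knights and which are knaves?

Farah is a knave, Theo is a knight, Maya is a knave, Jing is a knight, Jorah is a knight, Priya is a knight, and Anika is a knave.

As a knave, Farah's statement "I am a knave and I am a knight" should be False; it is.
Theo is a knight; "if Jing and I are different types, then Jorah is a knave" is true, as required.
Maya is a knave; "Jorah is a knave exactly when Jing is a knight" is False, as required.
Jing is a knight; "it is not the case that Anika and Farah are different types" is true, as required.
Jorah is a knight; "either Jorah is a knave, or Jorah and Theo are both knights or both knaves" is true, as required.
Priya is a knight, so "at least one of the following is true: Jorah is a knight; Anika is a knave" must be true — and it is.
Anika is a knave, and the claim "it is not the case that Jorah is a knight" is indeed False.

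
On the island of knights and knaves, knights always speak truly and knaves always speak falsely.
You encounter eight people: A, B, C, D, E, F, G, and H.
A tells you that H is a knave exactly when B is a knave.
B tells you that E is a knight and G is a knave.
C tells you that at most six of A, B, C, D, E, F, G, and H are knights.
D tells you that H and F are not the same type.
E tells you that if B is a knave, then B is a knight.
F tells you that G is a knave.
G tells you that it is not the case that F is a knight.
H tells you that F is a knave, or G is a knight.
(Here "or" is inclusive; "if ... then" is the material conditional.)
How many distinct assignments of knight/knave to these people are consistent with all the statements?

3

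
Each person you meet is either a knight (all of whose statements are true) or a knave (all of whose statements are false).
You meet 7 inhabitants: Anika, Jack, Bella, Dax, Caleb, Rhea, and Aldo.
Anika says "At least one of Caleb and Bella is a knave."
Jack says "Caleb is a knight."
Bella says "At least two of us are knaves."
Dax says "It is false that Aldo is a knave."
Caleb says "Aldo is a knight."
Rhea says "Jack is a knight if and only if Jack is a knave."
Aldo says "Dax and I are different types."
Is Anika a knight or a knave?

Consistent assignments: {Anika=knight, Jack=knave, Bella=knight, Dax=knave, Caleb=knave, Rhea=knave, Aldo=knave}
In every consistent assignment, Anika is a knight.

Anika is a knight.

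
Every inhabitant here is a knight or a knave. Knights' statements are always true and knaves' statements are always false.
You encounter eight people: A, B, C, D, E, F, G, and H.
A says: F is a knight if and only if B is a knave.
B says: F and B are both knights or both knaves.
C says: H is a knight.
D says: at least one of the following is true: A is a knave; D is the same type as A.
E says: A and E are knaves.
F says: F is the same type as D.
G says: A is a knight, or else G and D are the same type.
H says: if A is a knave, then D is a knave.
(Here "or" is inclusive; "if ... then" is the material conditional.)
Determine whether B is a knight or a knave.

B is a knave.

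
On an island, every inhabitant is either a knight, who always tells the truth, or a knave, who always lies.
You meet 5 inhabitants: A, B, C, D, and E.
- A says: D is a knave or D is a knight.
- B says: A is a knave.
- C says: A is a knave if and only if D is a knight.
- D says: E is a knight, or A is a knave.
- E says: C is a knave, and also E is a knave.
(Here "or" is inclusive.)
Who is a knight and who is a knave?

Knights: A and C. Knaves: B, D, and E.

As a knight, A's statement "D is a knave or D is a knight" should be true; it is.
B is a knave, and the claim "A is a knave" is indeed False.
C (knight): "A is a knave if and only if D is a knight" — true. ✓
Since D is a knave, "E is a knight, or A is a knave" needs to be False, which holds.
E is a knave; "C is a knave, and also E is a knave" is False, as required.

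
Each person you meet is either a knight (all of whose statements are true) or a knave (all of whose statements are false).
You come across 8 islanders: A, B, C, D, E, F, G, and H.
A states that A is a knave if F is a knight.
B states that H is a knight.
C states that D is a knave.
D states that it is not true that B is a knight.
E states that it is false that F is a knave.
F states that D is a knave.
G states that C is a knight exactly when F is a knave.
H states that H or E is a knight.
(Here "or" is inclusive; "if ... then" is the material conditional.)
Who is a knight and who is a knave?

A is a knight, B is a knave, C is a knave, D is a knight, E is a knave, F is a knave, G is a knave, and H is a knave.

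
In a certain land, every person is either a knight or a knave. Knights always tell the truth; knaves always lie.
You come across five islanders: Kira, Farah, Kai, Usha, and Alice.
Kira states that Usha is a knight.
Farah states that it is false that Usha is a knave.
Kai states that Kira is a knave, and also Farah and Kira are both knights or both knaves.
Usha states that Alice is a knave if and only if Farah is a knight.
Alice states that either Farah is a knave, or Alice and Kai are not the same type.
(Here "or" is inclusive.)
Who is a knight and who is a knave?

Knights: Kira, Farah, and Usha. Knaves: Kai and Alice.

Suppose Kira is a knave. Then Kira's statement "Usha is a knight" would have to be false. Checking the 16 ways to assign the others, none is consistent with every speaker.
(For instance, with Farah=knight, Kai=knave, Usha=knight, Alice=knave, Kira's claim "Usha is a knight" comes out true where it would need to be false.)
So Kira must be a knight, making "Usha is a knight" true. Taking Kira=knight, Farah=knight, Kai=knave, Usha=knight, Alice=knave, each remaining statement checks out:
  Farah (knight): "it is false that Usha is a knave" — true. ✓
  Kai (knave): "Kira is a knave, and also Farah and Kira are both knights or both knaves" — false. ✓
  Usha (knight): "Alice is a knave if and only if Farah is a knight" — true. ✓
  Alice (knave): "either Farah is a knave, or Alice and Kai are not the same type" — false. ✓
This is the unique consistent assignment.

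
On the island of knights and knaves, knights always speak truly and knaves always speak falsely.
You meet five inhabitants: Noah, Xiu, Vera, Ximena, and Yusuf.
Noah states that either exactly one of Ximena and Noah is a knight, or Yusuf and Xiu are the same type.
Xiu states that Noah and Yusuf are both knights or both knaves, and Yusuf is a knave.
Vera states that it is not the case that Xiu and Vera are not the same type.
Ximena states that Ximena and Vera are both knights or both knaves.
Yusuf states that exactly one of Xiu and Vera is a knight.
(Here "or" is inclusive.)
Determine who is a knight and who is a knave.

Noah is a knave; "either exactly one of Ximena and Noah is a knight, or Yusuf and Xiu are the same type" is False, as required.
As a knight, Xiu's statement "Noah and Yusuf are both knights or both knaves, and Yusuf is a knave" should be true; it is.
Vera is a knight, and the claim "it is not the case that Xiu and Vera are not the same type" is indeed true.
Ximena is a knave; "Ximena and Vera are both knights or both knaves" is False, as required.
As a knave, Yusuf's statement "exactly one of Xiu and Vera is a knight" should be False; it is.

Knights: Xiu and Vera. Knaves: Noah, Ximena, and Yusuf.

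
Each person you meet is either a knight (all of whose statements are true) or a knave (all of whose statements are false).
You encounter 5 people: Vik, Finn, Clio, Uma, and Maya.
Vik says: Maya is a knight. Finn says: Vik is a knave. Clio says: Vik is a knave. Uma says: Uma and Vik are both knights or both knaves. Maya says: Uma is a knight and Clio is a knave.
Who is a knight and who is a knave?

Vik is a knight, Finn is a knave, Clio is a knave, Uma is a knight, and Maya is a knight.

Vik is a knight, and the claim "Maya is a knight" is indeed true.
Finn is a knave, and the claim "Vik is a knave" is indeed false.
Clio (knave): "Vik is a knave" — false. ✓
Uma is a knight, so "Uma and Vik are both knights or both knaves" must be true — and it is.
Maya is a knight, and the claim "Uma is a knight and Clio is a knave" is indeed true.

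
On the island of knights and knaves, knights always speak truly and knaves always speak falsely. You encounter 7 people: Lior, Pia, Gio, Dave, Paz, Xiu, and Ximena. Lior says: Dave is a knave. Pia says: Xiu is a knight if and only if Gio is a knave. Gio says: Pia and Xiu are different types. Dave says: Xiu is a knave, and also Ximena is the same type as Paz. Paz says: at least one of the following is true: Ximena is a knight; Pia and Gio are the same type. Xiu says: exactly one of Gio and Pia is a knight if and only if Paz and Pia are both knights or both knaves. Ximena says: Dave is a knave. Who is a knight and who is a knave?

Lior is a knight, Pia is a knight, Gio is a knave, Dave is a knave, Paz is a knight, Xiu is a knight, and Ximena is a knight.

Lior (knight): "Dave is a knave" — true. ✓
Pia is a knight; "Xiu is a knight if and only if Gio is a knave" is true, as required.
As a knave, Gio's statement "Pia and Xiu are different types" should be False; it is.
Dave is a knave, so "Xiu is a knave, and also Ximena is the same type as Paz" must be False — and it is.
Paz is a knight, and the claim "at least one of the following is true: Ximena is a knight; Pia and Gio are the same type" is indeed true.
Xiu is a knight; "exactly one of Gio and Pia is a knight if and only if Paz and Pia are both knights or both knaves" is true, as required.
Ximena is a knight; "Dave is a knave" is true, as required.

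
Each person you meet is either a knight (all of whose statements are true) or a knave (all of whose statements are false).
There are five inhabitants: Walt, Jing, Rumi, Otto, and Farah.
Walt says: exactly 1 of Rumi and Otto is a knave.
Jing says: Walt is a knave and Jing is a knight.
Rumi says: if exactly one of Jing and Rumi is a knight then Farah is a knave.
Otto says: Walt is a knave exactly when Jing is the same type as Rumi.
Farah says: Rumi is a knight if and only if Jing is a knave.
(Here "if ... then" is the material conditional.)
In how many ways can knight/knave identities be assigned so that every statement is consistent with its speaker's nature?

Consistent assignments:
  Walt=knave, Jing=knight, Rumi=knight, Otto=knight, Farah=knave
  Walt=knave, Jing=knight, Rumi=knave, Otto=knave, Farah=knight

2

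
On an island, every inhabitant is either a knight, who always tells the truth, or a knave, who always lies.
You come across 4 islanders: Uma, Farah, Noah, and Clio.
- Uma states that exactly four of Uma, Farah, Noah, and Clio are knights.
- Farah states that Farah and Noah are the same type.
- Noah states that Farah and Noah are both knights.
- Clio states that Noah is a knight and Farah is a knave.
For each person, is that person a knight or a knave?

Knights: Farah and Noah. Knaves: Uma and Clio.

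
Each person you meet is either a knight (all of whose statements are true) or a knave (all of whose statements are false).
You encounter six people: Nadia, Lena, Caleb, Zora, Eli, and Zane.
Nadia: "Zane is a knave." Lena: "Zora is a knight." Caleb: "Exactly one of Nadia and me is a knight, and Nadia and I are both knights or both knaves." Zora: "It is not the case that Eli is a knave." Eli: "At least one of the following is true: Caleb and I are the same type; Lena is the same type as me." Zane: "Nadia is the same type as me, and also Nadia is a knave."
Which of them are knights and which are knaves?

Nadia (knight): "Zane is a knave" — True. ✓
Lena is a knight, and the claim "Zora is a knight" is indeed True.
Caleb is a knave; "exactly one of Nadia and me is a knight, and Nadia and I are both knights or both knaves" is false, as required.
Since Zora is a knight, "it is not the case that Eli is a knave" needs to be True, which holds.
Eli (knight): "at least one of the following is true: Caleb and I are the same type; Lena is the same type as me" — True. ✓
As a knave, Zane's statement "Nadia is the same type as me, and also Nadia is a knave" should be false; it is.

Nadia is a knight, Lena is a knight, Caleb is a knave, Zora is a knight, Eli is a knight, and Zane is a knave.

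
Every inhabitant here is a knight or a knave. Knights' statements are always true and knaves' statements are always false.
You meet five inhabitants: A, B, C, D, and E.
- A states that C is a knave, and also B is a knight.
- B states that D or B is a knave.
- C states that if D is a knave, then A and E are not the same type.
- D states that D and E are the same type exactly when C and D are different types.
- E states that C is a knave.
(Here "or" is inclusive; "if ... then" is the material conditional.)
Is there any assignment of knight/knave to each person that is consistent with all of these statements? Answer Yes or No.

No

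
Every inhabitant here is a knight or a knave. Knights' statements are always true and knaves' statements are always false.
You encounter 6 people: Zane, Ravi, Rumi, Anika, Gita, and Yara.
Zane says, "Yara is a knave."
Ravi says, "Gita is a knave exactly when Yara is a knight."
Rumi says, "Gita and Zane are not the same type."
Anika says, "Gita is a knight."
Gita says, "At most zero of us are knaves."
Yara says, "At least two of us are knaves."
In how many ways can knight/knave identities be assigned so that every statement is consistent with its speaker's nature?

1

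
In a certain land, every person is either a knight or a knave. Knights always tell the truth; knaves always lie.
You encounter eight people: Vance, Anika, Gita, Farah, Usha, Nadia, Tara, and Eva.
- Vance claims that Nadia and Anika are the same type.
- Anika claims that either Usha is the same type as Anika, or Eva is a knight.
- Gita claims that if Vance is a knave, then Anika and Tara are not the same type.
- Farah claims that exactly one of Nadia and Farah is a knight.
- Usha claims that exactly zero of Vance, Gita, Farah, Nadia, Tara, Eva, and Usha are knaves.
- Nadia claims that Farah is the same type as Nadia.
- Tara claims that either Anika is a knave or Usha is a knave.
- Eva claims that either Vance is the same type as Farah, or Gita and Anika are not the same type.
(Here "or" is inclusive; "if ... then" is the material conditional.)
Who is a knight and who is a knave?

Vance is a knave, Anika is a knight, Gita is a knave, Farah is a knight, Usha is a knave, Nadia is a knave, Tara is a knight, and Eva is a knight.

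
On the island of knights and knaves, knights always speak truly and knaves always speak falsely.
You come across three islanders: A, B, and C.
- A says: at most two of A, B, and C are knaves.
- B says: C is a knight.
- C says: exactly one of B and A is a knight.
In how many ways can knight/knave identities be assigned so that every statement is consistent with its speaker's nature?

1

Consistent assignments:
  A=knave, B=knave, C=knave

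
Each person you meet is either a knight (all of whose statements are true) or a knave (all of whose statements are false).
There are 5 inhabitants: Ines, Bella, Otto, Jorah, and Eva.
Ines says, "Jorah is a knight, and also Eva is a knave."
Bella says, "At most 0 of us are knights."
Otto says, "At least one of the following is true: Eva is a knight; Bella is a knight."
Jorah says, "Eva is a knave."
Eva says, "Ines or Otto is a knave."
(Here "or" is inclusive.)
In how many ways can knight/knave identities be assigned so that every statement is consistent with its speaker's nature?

Consistent assignments:
  Ines=knave, Bella=knave, Otto=knight, Jorah=knave, Eva=knight

1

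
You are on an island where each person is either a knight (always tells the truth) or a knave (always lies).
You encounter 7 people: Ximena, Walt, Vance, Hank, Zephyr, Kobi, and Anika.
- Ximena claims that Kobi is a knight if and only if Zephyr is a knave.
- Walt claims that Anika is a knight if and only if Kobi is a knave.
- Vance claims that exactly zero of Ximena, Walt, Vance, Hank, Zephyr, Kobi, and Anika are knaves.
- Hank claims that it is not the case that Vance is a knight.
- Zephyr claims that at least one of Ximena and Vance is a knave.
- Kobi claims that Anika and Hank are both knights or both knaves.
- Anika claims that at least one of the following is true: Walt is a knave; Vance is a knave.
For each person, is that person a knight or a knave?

Ximena (knave): "Kobi is a knight if and only if Zephyr is a knave" — false. ✓
Walt is a knave, so "Anika is a knight if and only if Kobi is a knave" must be false — and it is.
Vance is a knave, and the claim "exactly zero of Ximena, Walt, Vance, Hank, Zephyr, Kobi, and Anika are knaves" is indeed false.
Hank is a knight, so "it is not the case that Vance is a knight" must be true — and it is.
As a knight, Zephyr's statement "at least one of Ximena and Vance is a knave" should be true; it is.
Kobi is a knight, and the claim "Anika and Hank are both knights or both knaves" is indeed true.
As a knight, Anika's statement "at least one of the following is true: Walt is a knave; Vance is a knave" should be true; it is.

Knights: Hank, Zephyr, Kobi, and Anika. Knaves: Ximena, Walt, and Vance.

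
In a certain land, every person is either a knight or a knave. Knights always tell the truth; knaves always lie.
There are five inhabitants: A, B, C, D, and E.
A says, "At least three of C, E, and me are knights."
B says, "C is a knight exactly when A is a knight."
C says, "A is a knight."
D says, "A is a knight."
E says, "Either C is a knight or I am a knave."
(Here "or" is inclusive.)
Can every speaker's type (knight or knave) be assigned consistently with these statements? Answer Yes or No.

Yes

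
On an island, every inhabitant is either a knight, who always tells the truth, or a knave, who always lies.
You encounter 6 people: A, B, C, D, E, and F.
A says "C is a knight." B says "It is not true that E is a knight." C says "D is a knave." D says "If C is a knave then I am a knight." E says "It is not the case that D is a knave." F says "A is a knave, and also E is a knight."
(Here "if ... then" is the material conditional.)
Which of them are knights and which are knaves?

A is a knave, so "C is a knight" must be false — and it is.
B is a knave, and the claim "it is not true that E is a knight" is indeed false.
C is a knave, and the claim "D is a knave" is indeed false.
Since D is a knight, "if C is a knave then I am a knight" needs to be True, which holds.
E is a knight; "it is not the case that D is a knave" is True, as required.
F is a knight; "A is a knave, and also E is a knight" is True, as required.

A is a knave, B is a knave, C is a knave, D is a knight, E is a knight, and F is a knight.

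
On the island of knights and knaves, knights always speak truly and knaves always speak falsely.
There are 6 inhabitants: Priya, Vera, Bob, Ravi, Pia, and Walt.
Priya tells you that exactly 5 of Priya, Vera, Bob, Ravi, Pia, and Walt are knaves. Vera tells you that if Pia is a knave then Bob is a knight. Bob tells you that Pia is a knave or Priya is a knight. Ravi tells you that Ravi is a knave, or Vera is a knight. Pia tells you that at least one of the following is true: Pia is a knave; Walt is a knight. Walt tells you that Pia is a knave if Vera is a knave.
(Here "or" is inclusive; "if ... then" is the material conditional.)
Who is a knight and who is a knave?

Priya is a knave, Vera is a knight, Bob is a knave, Ravi is a knight, Pia is a knight, and Walt is a knight.

As a knave, Priya's statement "exactly 5 of Priya, Vera, Bob, Ravi, Pia, and Walt are knaves" should be false; it is.
As a knight, Vera's statement "if Pia is a knave then Bob is a knight" should be True; it is.
Bob is a knave, and the claim "Pia is a knave or Priya is a knight" is indeed false.
Ravi is a knight, and the claim "Ravi is a knave, or Vera is a knight" is indeed True.
Pia is a knight, and the claim "at least one of the following is true: Pia is a knave; Walt is a knight" is indeed True.
As a knight, Walt's statement "Pia is a knave if Vera is a knave" should be True; it is.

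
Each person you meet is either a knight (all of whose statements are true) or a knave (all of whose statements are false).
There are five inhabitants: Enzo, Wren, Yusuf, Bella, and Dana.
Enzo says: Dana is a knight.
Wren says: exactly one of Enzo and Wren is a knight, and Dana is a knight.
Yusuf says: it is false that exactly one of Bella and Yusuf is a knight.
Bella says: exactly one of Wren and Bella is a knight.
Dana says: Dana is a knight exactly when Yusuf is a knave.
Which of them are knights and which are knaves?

Knights: Bella. Knaves: Enzo, Wren, Yusuf, and Dana.

Enzo is a knave, and the claim "Dana is a knight" is indeed false.
Wren is a knave; "exactly one of Enzo and Wren is a knight, and Dana is a knight" is false, as required.
Yusuf is a knave, and the claim "it is false that exactly one of Bella and Yusuf is a knight" is indeed false.
Since Bella is a knight, "exactly one of Wren and Bella is a knight" needs to be true, which holds.
Dana is a knave; "Dana is a knight exactly when Yusuf is a knave" is false, as required.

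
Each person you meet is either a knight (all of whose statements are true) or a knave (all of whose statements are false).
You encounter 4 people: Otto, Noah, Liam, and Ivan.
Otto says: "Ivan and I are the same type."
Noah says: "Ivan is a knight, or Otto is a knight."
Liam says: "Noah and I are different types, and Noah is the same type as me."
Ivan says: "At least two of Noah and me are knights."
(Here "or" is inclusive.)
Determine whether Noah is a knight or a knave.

Noah is a knight.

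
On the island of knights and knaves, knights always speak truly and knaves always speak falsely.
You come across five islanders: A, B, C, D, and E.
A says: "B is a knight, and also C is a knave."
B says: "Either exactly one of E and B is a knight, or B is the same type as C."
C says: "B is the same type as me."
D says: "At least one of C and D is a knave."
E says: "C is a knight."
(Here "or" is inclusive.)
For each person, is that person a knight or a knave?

A is a knight, B is a knight, C is a knave, D is a knight, and E is a knave.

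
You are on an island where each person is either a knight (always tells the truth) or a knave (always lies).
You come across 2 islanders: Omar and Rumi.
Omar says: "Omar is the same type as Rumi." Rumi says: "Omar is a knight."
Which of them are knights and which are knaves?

Omar is a knight and Rumi is a knight.

Suppose Omar is a knave. Then Omar's statement "Omar is the same type as Rumi" would have to be false. Checking the 2 ways to assign the others, none is consistent with every speaker.
(For instance, with Rumi=knight, Rumi's claim "Omar is a knight" comes out false where it would need to be true.)
So Omar must be a knight, making "Omar is the same type as Rumi" true. Taking Omar=knight, Rumi=knight, each remaining statement checks out:
  Rumi (knight): "Omar is a knight" — true. ✓
This is the unique consistent assignment.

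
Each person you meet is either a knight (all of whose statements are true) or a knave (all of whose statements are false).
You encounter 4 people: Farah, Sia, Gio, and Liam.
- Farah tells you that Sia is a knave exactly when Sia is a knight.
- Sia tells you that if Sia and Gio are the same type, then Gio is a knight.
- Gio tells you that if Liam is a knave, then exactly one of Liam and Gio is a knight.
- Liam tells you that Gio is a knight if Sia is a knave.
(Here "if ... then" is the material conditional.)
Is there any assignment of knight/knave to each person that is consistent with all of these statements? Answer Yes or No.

Yes

One consistent assignment: Farah=knave, Sia=knight, Gio=knight, Liam=knight.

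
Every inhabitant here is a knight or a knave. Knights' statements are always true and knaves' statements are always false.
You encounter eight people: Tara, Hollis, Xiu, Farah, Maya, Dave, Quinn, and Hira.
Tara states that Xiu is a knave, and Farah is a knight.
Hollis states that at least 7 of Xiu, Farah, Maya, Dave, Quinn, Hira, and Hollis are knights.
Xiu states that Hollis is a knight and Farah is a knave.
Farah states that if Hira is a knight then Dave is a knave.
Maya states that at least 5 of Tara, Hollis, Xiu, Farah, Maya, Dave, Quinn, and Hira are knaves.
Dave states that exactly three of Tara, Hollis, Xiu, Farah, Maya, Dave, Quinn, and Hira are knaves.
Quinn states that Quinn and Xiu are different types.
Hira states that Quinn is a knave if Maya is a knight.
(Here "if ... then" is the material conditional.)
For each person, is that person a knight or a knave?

As a knight, Tara's statement "Xiu is a knave, and Farah is a knight" should be True; it is.
Hollis (knave): "at least 7 of Xiu, Farah, Maya, Dave, Quinn, Hira, and Hollis are knights" — False. ✓
Xiu is a knave, and the claim "Hollis is a knight and Farah is a knave" is indeed False.
Farah (knight): "if Hira is a knight then Dave is a knave" — True. ✓
Maya is a knave, so "at least 5 of Tara, Hollis, Xiu, Farah, Maya, Dave, Quinn, and Hira are knaves" must be False — and it is.
Dave is a knave, so "exactly three of Tara, Hollis, Xiu, Farah, Maya, Dave, Quinn, and Hira are knaves" must be False — and it is.
Quinn is a knight; "Quinn and Xiu are different types" is True, as required.
Hira is a knight, so "Quinn is a knave if Maya is a knight" must be True — and it is.

Knights: Tara, Farah, Quinn, and Hira. Knaves: Hollis, Xiu, Maya, and Dave.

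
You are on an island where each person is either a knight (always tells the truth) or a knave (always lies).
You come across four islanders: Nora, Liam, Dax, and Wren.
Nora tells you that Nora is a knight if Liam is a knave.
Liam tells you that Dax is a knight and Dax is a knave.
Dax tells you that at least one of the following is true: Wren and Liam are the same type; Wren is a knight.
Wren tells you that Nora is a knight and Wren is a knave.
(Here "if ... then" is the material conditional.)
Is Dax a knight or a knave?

Consistent assignments: {Nora=knave, Liam=knave, Dax=knight, Wren=knave}
In every consistent assignment, Dax is a knight.

Dax is a knight.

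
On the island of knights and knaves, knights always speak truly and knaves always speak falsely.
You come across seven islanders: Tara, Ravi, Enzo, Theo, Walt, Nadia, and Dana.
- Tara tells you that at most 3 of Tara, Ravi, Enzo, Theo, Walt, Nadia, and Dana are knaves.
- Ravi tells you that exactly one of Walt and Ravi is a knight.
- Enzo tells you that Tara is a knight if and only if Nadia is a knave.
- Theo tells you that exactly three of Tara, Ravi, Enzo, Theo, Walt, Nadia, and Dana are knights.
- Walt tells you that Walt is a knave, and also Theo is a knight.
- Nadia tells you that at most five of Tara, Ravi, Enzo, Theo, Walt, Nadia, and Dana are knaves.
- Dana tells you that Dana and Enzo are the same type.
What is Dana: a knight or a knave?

Dana is a knave.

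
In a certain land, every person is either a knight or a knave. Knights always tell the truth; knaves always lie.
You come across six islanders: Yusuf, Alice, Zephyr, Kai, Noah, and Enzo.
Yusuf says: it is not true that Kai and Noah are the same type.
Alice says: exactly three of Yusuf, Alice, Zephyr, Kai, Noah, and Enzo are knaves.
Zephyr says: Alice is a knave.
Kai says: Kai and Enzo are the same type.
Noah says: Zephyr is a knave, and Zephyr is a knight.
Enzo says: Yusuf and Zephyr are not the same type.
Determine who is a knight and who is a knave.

Yusuf is a knave; "it is not true that Kai and Noah are the same type" is False, as required.
Alice (knave): "exactly three of Yusuf, Alice, Zephyr, Kai, Noah, and Enzo are knaves" — False. ✓
Zephyr is a knight; "Alice is a knave" is true, as required.
Kai is a knave; "Kai and Enzo are the same type" is False, as required.
Since Noah is a knave, "Zephyr is a knave, and Zephyr is a knight" needs to be False, which holds.
Enzo is a knight, and the claim "Yusuf and Zephyr are not the same type" is indeed true.

Knights: Zephyr and Enzo. Knaves: Yusuf, Alice, Kai, and Noah.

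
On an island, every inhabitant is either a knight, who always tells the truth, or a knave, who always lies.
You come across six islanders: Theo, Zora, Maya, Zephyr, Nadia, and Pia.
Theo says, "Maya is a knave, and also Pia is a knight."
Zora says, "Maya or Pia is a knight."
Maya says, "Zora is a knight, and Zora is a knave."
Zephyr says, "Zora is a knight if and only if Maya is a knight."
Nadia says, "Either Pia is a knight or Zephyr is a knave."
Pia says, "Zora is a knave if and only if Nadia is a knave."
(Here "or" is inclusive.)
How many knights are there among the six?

The unique consistent assignment is Theo=knight, Zora=knight, Maya=knave, Zephyr=knave, Nadia=knight, Pia=knight.
That has 4 knights.

4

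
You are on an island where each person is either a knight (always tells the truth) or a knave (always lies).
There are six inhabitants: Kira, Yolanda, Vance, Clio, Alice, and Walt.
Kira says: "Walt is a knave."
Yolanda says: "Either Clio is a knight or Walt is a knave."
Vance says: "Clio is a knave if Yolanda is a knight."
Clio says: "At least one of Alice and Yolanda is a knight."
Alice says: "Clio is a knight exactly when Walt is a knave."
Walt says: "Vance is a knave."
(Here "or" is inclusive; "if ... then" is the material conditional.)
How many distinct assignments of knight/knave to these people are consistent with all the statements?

1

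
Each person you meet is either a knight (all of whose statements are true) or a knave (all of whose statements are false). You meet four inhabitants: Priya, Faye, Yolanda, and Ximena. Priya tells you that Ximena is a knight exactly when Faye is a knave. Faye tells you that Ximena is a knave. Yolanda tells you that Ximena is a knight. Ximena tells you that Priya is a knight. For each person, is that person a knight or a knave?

Suppose Priya is a knave. Then Priya's statement "Ximena is a knight exactly when Faye is a knave" would have to be false. Checking the 8 ways to assign the others, none is consistent with every speaker.
(For instance, with Faye=knave, Yolanda=knight, Ximena=knight, Priya's claim "Ximena is a knight exactly when Faye is a knave" comes out true where it would need to be false.)
So Priya must be a knight, making "Ximena is a knight exactly when Faye is a knave" true. Taking Priya=knight, Faye=knave, Yolanda=knight, Ximena=knight, each remaining statement checks out:
  Faye (knave): "Ximena is a knave" — false. ✓
  Yolanda (knight): "Ximena is a knight" — true. ✓
  Ximena (knight): "Priya is a knight" — true. ✓
This is the unique consistent assignment.

Priya is a knight, Faye is a knave, Yolanda is a knight, and Ximena is a knight.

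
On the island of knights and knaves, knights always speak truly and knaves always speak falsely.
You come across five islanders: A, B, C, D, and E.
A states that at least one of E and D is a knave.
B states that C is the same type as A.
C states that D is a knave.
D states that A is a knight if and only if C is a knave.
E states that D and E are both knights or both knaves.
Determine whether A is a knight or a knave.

A is a knight.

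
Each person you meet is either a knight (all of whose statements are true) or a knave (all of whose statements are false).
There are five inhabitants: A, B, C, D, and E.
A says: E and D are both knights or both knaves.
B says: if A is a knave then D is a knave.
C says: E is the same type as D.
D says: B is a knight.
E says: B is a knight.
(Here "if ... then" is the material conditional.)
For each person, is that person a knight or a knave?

A is a knight, B is a knight, C is a knight, D is a knight, and E is a knight.

Since A is a knight, "E and D are both knights or both knaves" needs to be true, which holds.
As a knight, B's statement "if A is a knave then D is a knave" should be true; it is.
C is a knight; "E is the same type as D" is true, as required.
D is a knight, and the claim "B is a knight" is indeed true.
E is a knight, so "B is a knight" must be true — and it is.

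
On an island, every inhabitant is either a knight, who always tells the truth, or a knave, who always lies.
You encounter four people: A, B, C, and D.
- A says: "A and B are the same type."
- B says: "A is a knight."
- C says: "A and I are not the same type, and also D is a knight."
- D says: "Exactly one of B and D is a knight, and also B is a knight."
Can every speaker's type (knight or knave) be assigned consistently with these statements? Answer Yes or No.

Checking all 16 assignments, each has at least one speaker whose statement's truth value contradicts their type.

No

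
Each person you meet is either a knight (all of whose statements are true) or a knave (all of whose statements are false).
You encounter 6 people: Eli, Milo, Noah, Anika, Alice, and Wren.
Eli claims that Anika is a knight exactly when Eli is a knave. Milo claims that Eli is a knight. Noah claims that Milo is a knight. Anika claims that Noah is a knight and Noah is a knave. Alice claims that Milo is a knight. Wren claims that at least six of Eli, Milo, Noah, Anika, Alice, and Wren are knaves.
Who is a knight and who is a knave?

Eli is a knight, Milo is a knight, Noah is a knight, Anika is a knave, Alice is a knight, and Wren is a knave.

Eli is a knight, so "Anika is a knight exactly when Eli is a knave" must be True — and it is.
Milo (knight): "Eli is a knight" — True. ✓
Noah is a knight, so "Milo is a knight" must be True — and it is.
Since Anika is a knave, "Noah is a knight and Noah is a knave" needs to be False, which holds.
As a knight, Alice's statement "Milo is a knight" should be True; it is.
As a knave, Wren's statement "at least six of Eli, Milo, Noah, Anika, Alice, and Wren are knaves" should be False; it is.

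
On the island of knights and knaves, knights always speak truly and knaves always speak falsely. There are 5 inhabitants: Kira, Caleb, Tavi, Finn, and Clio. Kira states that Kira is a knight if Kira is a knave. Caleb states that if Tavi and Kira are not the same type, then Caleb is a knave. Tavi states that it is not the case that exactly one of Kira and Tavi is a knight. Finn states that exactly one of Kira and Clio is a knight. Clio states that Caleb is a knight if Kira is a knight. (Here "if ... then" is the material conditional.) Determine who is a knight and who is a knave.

Kira is a knight, Caleb is a knight, Tavi is a knight, Finn is a knave, and Clio is a knight.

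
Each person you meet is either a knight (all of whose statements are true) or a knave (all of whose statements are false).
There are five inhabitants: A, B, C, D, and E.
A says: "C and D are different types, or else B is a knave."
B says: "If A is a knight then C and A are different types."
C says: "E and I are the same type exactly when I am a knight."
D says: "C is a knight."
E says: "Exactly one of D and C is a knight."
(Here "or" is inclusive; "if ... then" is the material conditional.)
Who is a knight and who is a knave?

Knights: B. Knaves: A, C, D, and E.

A (knave): "C and D are different types, or else B is a knave" — False. ✓
Since B is a knight, "if A is a knight then C and A are different types" needs to be True, which holds.
As a knave, C's statement "E and I are the same type exactly when I am a knight" should be False; it is.
As a knave, D's statement "C is a knight" should be False; it is.
E (knave): "exactly one of D and C is a knight" — False. ✓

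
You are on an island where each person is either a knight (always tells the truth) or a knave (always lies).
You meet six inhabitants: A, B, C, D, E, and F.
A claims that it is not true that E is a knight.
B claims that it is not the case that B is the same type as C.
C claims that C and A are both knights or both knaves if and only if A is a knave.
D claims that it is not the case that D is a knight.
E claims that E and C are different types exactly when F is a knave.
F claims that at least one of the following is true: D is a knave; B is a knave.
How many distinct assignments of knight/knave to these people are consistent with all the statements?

0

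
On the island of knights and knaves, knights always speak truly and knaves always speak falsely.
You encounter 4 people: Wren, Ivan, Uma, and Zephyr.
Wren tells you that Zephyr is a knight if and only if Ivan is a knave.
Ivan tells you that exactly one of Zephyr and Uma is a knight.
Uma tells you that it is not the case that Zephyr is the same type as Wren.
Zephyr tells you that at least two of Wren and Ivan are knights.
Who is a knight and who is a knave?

Knights: none. Knaves: Wren, Ivan, Uma, and Zephyr.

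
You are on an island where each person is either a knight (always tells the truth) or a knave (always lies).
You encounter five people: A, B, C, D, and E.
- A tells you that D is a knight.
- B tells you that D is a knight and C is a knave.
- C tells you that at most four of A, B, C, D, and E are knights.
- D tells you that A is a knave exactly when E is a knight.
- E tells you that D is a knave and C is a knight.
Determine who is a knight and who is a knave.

Since A is a knight, "D is a knight" needs to be True, which holds.
Since B is a knave, "D is a knight and C is a knave" needs to be false, which holds.
C is a knight, and the claim "at most four of A, B, C, D, and E are knights" is indeed True.
As a knight, D's statement "A is a knave exactly when E is a knight" should be True; it is.
E (knave): "D is a knave and C is a knight" — false. ✓

Knights: A, C, and D. Knaves: B and E.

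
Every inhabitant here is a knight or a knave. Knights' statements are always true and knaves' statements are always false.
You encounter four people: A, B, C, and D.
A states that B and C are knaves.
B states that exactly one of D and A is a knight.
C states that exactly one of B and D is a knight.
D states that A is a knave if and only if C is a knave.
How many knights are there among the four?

The unique consistent assignment is A=knave, B=knight, C=knave, D=knight.
That has 2 knights.

2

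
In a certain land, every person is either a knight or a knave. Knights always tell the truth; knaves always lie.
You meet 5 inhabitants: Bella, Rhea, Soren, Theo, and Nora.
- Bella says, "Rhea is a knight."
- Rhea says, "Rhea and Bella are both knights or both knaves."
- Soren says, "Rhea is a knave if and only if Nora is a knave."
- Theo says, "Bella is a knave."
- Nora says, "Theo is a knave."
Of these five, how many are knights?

4

The unique consistent assignment is Bella=knight, Rhea=knight, Soren=knight, Theo=knave, Nora=knight.
That has 4 knights.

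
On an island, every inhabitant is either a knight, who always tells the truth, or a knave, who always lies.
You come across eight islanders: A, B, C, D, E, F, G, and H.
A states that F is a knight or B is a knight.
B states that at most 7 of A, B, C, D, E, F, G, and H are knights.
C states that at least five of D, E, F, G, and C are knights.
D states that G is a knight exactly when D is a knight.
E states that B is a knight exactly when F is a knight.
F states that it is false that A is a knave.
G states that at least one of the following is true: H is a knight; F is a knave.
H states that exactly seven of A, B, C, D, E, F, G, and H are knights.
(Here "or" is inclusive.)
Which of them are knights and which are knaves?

Knights: A, B, D, E, F, G, and H. Knaves: C.

Since A is a knight, "F is a knight or B is a knight" needs to be true, which holds.
B (knight): "at most 7 of A, B, C, D, E, F, G, and H are knights" — true. ✓
Since C is a knave, "at least five of D, E, F, G, and C are knights" needs to be False, which holds.
D (knight): "G is a knight exactly when D is a knight" — true. ✓
E is a knight, so "B is a knight exactly when F is a knight" must be true — and it is.
F is a knight, and the claim "it is false that A is a knave" is indeed true.
G (knight): "at least one of the following is true: H is a knight; F is a knave" — true. ✓
H is a knight, and the claim "exactly seven of A, B, C, D, E, F, G, and H are knights" is indeed true.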